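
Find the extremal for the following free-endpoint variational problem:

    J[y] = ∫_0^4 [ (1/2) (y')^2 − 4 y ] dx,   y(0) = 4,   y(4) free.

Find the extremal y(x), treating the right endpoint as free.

The Lagrangian L = (1/2) (y')^2 − 4 y gives
    ∂L/∂y = −4,   ∂L/∂y' = y'.
Euler-Lagrange: d/dx(y') − (−4) = 0, i.e. y'' + 4 = 0, so
    y(x) = −(4/2) x^2 + C1 x + C2.
Fixed left endpoint y(0) = 4 ⇒ C2 = 4.
The right endpoint x = 4 is free, so the natural (transversality) condition is ∂L/∂y' |_{x=4} = 0, i.e. y'(4) = 0.
Compute y'(x) = −4 x + C1, so y'(4) = −16 + C1 = 0 ⇒ C1 = 16.
Therefore the extremal is
    y(x) = −2 x^2 + 16 x + 4.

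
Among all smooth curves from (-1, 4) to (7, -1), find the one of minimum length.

Arc-length functional: J[y] = ∫ sqrt(1 + (y')^2) dx.
Lagrangian L = sqrt(1 + (y')^2) has no explicit y dependence, so ∂L/∂y = 0 and the Euler-Lagrange equation gives
    d/dx( y' / sqrt(1 + (y')^2) ) = 0  ⇒  y' / sqrt(1 + (y')^2) = const.
Hence y' is constant, so y(x) is affine.
Fitting the endpoints (-1, 4) and (7, -1):
    slope m = ((-1) − 4) / (7 − (-1)) = -5/8,
    intercept c = 4 − m·(-1) = 27/8.
Extremal: y(x) = (-5/8) x + 27/8.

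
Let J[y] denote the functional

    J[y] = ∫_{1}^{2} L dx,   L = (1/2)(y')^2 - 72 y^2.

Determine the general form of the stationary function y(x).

The Lagrangian is L = (1/2)(y')^2 - 72 y^2.
∂L/∂y = -144y.
∂L/∂y' = y'.
The Euler-Lagrange equation d/dx(∂L/∂y') − ∂L/∂y = 0 becomes:
    y'' + 144 y = 0
General solution: y(x) = A sin(12x) + B cos(12x), where A and B are arbitrary constants fixed by the endpoint conditions.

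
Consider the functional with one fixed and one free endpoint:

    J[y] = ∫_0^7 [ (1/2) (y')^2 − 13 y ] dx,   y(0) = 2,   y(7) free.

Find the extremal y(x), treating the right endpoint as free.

The Lagrangian L = (1/2) (y')^2 − 13 y gives
    ∂L/∂y = −13,   ∂L/∂y' = y'.
Euler-Lagrange: d/dx(y') − (−13) = 0, i.e. y'' + 13 = 0, so
    y(x) = −(13/2) x^2 + C1 x + C2.
Fixed left endpoint y(0) = 2 ⇒ C2 = 2.
The right endpoint x = 7 is free, so the natural (transversality) condition is ∂L/∂y' |_{x=7} = 0, i.e. y'(7) = 0.
Compute y'(x) = −13 x + C1, so y'(7) = −91 + C1 = 0 ⇒ C1 = 91.
Therefore the extremal is
    y(x) = −(13/2) x^2 + 91 x + 2.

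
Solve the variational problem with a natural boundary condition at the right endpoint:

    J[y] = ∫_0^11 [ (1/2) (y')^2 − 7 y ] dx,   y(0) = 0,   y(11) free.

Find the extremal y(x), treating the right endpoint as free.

The Lagrangian L = (1/2) (y')^2 − 7 y gives
    ∂L/∂y = −7,   ∂L/∂y' = y'.
Euler-Lagrange: d/dx(y') − (−7) = 0, i.e. y'' + 7 = 0, so
    y(x) = −(7/2) x^2 + C1 x + C2.
Fixed left endpoint y(0) = 0 ⇒ C2 = 0.
The right endpoint x = 11 is free, so the natural (transversality) condition is ∂L/∂y' |_{x=11} = 0, i.e. y'(11) = 0.
Compute y'(x) = −7 x + C1, so y'(11) = −77 + C1 = 0 ⇒ C1 = 77.
Therefore the extremal is
    y(x) = −(7/2) x^2 + 77 x.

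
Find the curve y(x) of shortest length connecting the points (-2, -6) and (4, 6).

Arc-length functional: J[y] = ∫ sqrt(1 + (y')^2) dx.
Lagrangian L = sqrt(1 + (y')^2) has no explicit y dependence, so ∂L/∂y = 0 and the Euler-Lagrange equation gives
    d/dx( y' / sqrt(1 + (y')^2) ) = 0  ⇒  y' / sqrt(1 + (y')^2) = const.
Hence y' is constant, so y(x) is affine.
Fitting the endpoints (-2, -6) and (4, 6):
    slope m = (6 − (-6)) / (4 − (-2)) = 2,
    intercept c = (-6) − m·(-2) = -2.
Extremal: y(x) = 2 x - 2.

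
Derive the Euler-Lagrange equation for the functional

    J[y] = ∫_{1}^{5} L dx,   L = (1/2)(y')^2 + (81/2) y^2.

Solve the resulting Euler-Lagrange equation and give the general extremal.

The Lagrangian is L = (1/2)(y')^2 + (81/2) y^2.
∂L/∂y = 81y.
∂L/∂y' = y'.
The Euler-Lagrange equation d/dx(∂L/∂y') − ∂L/∂y = 0 becomes:
    y'' - 81 y = 0
General solution: y(x) = A e^(9x) + B e^(-9x), where A and B are arbitrary constants fixed by the endpoint conditions.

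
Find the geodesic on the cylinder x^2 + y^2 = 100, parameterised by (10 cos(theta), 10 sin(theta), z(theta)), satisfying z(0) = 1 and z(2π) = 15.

Parameterise the cylinder of radius R = 10 as
    r(θ) = (10 cos θ, 10 sin θ, z(θ)).
The arc-length element is
    ds = sqrt(100 + (dz/dθ)^2) dθ,
so the Lagrangian is L = sqrt(100 + z'^2).
L depends on z' only, not on z or θ, so ∂L/∂z = 0 and
    ∂L/∂z' = z' / sqrt(100 + z'^2).
The Euler-Lagrange equation gives
    d/dθ( z' / sqrt(100 + z'^2) ) = 0,
so z' is constant. Integrating once:
    z(θ) = a θ + b,
a helix on the cylinder (a straight line when the cylinder is unrolled). The constants a, b are determined by the endpoint conditions.
With endpoint conditions z(0) = 1 and z(2π) = 15: from z(0) = b we get b = 1, and a·2π + 1 = 15 gives a = 7/π, so
    z(θ) = (7/π) θ + 1.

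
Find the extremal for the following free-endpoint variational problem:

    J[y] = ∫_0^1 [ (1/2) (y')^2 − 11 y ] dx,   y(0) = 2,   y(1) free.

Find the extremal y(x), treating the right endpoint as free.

The Lagrangian L = (1/2) (y')^2 − 11 y gives
    ∂L/∂y = −11,   ∂L/∂y' = y'.
Euler-Lagrange: d/dx(y') − (−11) = 0, i.e. y'' + 11 = 0, so
    y(x) = −(11/2) x^2 + C1 x + C2.
Fixed left endpoint y(0) = 2 ⇒ C2 = 2.
The right endpoint x = 1 is free, so the natural (transversality) condition is ∂L/∂y' |_{x=1} = 0, i.e. y'(1) = 0.
Compute y'(x) = −11 x + C1, so y'(1) = −11 + C1 = 0 ⇒ C1 = 11.
Therefore the extremal is
    y(x) = −(11/2) x^2 + 11 x + 2.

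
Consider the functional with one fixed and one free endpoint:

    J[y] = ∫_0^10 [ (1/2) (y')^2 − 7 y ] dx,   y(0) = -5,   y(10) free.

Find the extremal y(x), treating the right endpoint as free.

The Lagrangian L = (1/2) (y')^2 − 7 y gives
    ∂L/∂y = −7,   ∂L/∂y' = y'.
Euler-Lagrange: d/dx(y') − (−7) = 0, i.e. y'' + 7 = 0, so
    y(x) = −(7/2) x^2 + C1 x + C2.
Fixed left endpoint y(0) = -5 ⇒ C2 = -5.
The right endpoint x = 10 is free, so the natural (transversality) condition is ∂L/∂y' |_{x=10} = 0, i.e. y'(10) = 0.
Compute y'(x) = −7 x + C1, so y'(10) = −70 + C1 = 0 ⇒ C1 = 70.
Therefore the extremal is
    y(x) = −(7/2) x^2 + 70 x − 5.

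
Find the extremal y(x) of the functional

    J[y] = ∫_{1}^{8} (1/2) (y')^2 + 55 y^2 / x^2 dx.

The Lagrangian is L = (1/2) (y')^2 + 55 y^2 / x^2.
Compute ∂L/∂y = 110y/x^2, ∂L/∂y' = y'.
The Euler-Lagrange equation d/dx(∂L/∂y') − ∂L/∂y = 0 reduces to
    y'' − 110/x^2 · y = 0  (x > 0).
Its general solution is
    y(x) = A x^11 + B x^(-10),
with A, B fixed by the endpoint conditions.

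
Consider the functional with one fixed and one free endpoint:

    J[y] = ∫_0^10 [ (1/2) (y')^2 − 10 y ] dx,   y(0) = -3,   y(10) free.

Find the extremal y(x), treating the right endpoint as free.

The Lagrangian L = (1/2) (y')^2 − 10 y gives
    ∂L/∂y = −10,   ∂L/∂y' = y'.
Euler-Lagrange: d/dx(y') − (−10) = 0, i.e. y'' + 10 = 0, so
    y(x) = −(10/2) x^2 + C1 x + C2.
Fixed left endpoint y(0) = -3 ⇒ C2 = -3.
The right endpoint x = 10 is free, so the natural (transversality) condition is ∂L/∂y' |_{x=10} = 0, i.e. y'(10) = 0.
Compute y'(x) = −10 x + C1, so y'(10) = −100 + C1 = 0 ⇒ C1 = 100.
Therefore the extremal is
    y(x) = −5 x^2 + 100 x − 3.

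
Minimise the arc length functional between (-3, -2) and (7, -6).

Arc-length functional: J[y] = ∫ sqrt(1 + (y')^2) dx.
Lagrangian L = sqrt(1 + (y')^2) has no explicit y dependence, so ∂L/∂y = 0 and the Euler-Lagrange equation gives
    d/dx( y' / sqrt(1 + (y')^2) ) = 0  ⇒  y' / sqrt(1 + (y')^2) = const.
Hence y' is constant, so y(x) is affine.
Fitting the endpoints (-3, -2) and (7, -6):
    slope m = ((-6) − (-2)) / (7 − (-3)) = -2/5,
    intercept c = (-2) − m·(-3) = -16/5.
Extremal: y(x) = (-2/5) x - 16/5.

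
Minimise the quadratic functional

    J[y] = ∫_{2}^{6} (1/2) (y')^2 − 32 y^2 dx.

The Lagrangian is L = (1/2) (y')^2 − 32 y^2.
Compute ∂L/∂y = -64y, ∂L/∂y' = y'.
The Euler-Lagrange equation d/dx(∂L/∂y') − ∂L/∂y = 0 reduces to
    y'' + 64 y = 0.
Its general solution is
    y(x) = A sin(8x) + B cos(8x),
with A, B fixed by the endpoint conditions.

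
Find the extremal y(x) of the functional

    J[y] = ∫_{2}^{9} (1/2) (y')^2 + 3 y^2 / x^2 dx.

The Lagrangian is L = (1/2) (y')^2 + 3 y^2 / x^2.
Compute ∂L/∂y = 6y/x^2, ∂L/∂y' = y'.
The Euler-Lagrange equation d/dx(∂L/∂y') − ∂L/∂y = 0 reduces to
    y'' − 6/x^2 · y = 0  (x > 0).
Its general solution is
    y(x) = A x^3 + B x^(-2),
with A, B fixed by the endpoint conditions.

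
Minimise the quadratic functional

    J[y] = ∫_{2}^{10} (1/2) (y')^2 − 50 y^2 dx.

The Lagrangian is L = (1/2) (y')^2 − 50 y^2.
Compute ∂L/∂y = -100y, ∂L/∂y' = y'.
The Euler-Lagrange equation d/dx(∂L/∂y') − ∂L/∂y = 0 reduces to
    y'' + 100 y = 0.
Its general solution is
    y(x) = A sin(10x) + B cos(10x),
with A, B fixed by the endpoint conditions.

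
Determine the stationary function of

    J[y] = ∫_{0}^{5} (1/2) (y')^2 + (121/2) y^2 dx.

The Lagrangian is L = (1/2) (y')^2 + (121/2) y^2.
Compute ∂L/∂y = 121y, ∂L/∂y' = y'.
The Euler-Lagrange equation d/dx(∂L/∂y') − ∂L/∂y = 0 reduces to
    y'' − 121 y = 0.
Its general solution is
    y(x) = A e^(11x) + B e^(−11x),
with A, B fixed by the endpoint conditions.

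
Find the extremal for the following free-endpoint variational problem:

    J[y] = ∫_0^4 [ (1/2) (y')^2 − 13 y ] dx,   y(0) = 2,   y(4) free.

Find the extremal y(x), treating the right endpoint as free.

The Lagrangian L = (1/2) (y')^2 − 13 y gives
    ∂L/∂y = −13,   ∂L/∂y' = y'.
Euler-Lagrange: d/dx(y') − (−13) = 0, i.e. y'' + 13 = 0, so
    y(x) = −(13/2) x^2 + C1 x + C2.
Fixed left endpoint y(0) = 2 ⇒ C2 = 2.
The right endpoint x = 4 is free, so the natural (transversality) condition is ∂L/∂y' |_{x=4} = 0, i.e. y'(4) = 0.
Compute y'(x) = −13 x + C1, so y'(4) = −52 + C1 = 0 ⇒ C1 = 52.
Therefore the extremal is
    y(x) = −(13/2) x^2 + 52 x + 2.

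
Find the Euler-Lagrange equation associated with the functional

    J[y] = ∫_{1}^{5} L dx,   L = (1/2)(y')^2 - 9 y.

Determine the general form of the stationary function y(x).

The Lagrangian is L = (1/2)(y')^2 - 9 y.
∂L/∂y = -9.
∂L/∂y' = y'.
The Euler-Lagrange equation d/dx(∂L/∂y') − ∂L/∂y = 0 becomes:
    y'' + 9 = 0
General solution: y(x) = -(9/2) x^2 + A x + B, where A and B are arbitrary constants fixed by the endpoint conditions.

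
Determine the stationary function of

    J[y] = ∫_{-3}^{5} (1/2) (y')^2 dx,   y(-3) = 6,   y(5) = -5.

The Lagrangian is L = (1/2) (y')^2.
Compute ∂L/∂y = 0, ∂L/∂y' = y'.
The Euler-Lagrange equation d/dx(∂L/∂y') − ∂L/∂y = 0 reduces to
    y'' = 0.
Its general solution is
    y(x) = A x + B,
with A, B fixed by the endpoint conditions.
Applying the endpoint conditions y(-3) = 6 and y(5) = -5: solve A·-3 + B = 6 and A·5 + B = -5. Subtracting gives A(5 − -3) = -5 − 6, so A = -11/8, and B = 6 − A·-3 = 15/8. Therefore
    y(x) = (-11/8) x + 15/8.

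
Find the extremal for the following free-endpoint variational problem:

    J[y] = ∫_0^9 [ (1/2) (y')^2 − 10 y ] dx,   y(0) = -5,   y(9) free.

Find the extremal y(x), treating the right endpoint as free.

The Lagrangian L = (1/2) (y')^2 − 10 y gives
    ∂L/∂y = −10,   ∂L/∂y' = y'.
Euler-Lagrange: d/dx(y') − (−10) = 0, i.e. y'' + 10 = 0, so
    y(x) = −(10/2) x^2 + C1 x + C2.
Fixed left endpoint y(0) = -5 ⇒ C2 = -5.
The right endpoint x = 9 is free, so the natural (transversality) condition is ∂L/∂y' |_{x=9} = 0, i.e. y'(9) = 0.
Compute y'(x) = −10 x + C1, so y'(9) = −90 + C1 = 0 ⇒ C1 = 90.
Therefore the extremal is
    y(x) = −5 x^2 + 90 x − 5.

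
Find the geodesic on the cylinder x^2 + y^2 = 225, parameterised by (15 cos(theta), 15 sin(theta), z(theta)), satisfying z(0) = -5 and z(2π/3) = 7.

Parameterise the cylinder of radius R = 15 as
    r(θ) = (15 cos θ, 15 sin θ, z(θ)).
The arc-length element is
    ds = sqrt(225 + (dz/dθ)^2) dθ,
so the Lagrangian is L = sqrt(225 + z'^2).
L depends on z' only, not on z or θ, so ∂L/∂z = 0 and
    ∂L/∂z' = z' / sqrt(225 + z'^2).
The Euler-Lagrange equation gives
    d/dθ( z' / sqrt(225 + z'^2) ) = 0,
so z' is constant. Integrating once:
    z(θ) = a θ + b,
a helix on the cylinder (a straight line when the cylinder is unrolled). The constants a, b are determined by the endpoint conditions.
With endpoint conditions z(0) = -5 and z(2π/3) = 7: from z(0) = b we get b = -5, and a·2π/3 + -5 = 7 gives a = 18/π, so
    z(θ) = (18/π) θ − 5.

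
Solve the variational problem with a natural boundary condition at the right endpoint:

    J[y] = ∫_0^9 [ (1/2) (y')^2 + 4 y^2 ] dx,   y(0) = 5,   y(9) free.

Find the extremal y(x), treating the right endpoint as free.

The Lagrangian L = (1/2) (y')^2 + 4 y^2 gives
    ∂L/∂y = 8 y,   ∂L/∂y' = y'.
Euler-Lagrange: y'' − 8 y = 0.
With k = sqrt(8), the general solution is
    y(x) = A cosh(sqrt(8) x) + B sinh(sqrt(8) x).
Fixed left endpoint y(0) = 5 ⇒ A = 5.
The right endpoint x = 9 is free, so the natural (transversality) condition is ∂L/∂y' |_{x=9} = 0, i.e. y'(9) = 0.
Compute y'(x) = A k sinh(k x) + B k cosh(k x), so
    y'(9) = A k sinh(k·9) + B k cosh(k·9) = 0
    ⇒ B = −A tanh(k·9) = − 5 tanh(sqrt(8)·9).
Therefore the extremal is
    y(x) = 5 cosh(sqrt(8) x) − 5 tanh(sqrt(8)·9) sinh(sqrt(8) x).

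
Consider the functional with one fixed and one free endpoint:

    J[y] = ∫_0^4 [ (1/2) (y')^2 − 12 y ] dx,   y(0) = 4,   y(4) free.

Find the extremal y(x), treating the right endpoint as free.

The Lagrangian L = (1/2) (y')^2 − 12 y gives
    ∂L/∂y = −12,   ∂L/∂y' = y'.
Euler-Lagrange: d/dx(y') − (−12) = 0, i.e. y'' + 12 = 0, so
    y(x) = −(12/2) x^2 + C1 x + C2.
Fixed left endpoint y(0) = 4 ⇒ C2 = 4.
The right endpoint x = 4 is free, so the natural (transversality) condition is ∂L/∂y' |_{x=4} = 0, i.e. y'(4) = 0.
Compute y'(x) = −12 x + C1, so y'(4) = −48 + C1 = 0 ⇒ C1 = 48.
Therefore the extremal is
    y(x) = −6 x^2 + 48 x + 4.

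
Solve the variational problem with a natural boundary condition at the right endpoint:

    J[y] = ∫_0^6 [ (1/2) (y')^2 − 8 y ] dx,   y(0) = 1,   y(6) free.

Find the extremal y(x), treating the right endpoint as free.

The Lagrangian L = (1/2) (y')^2 − 8 y gives
    ∂L/∂y = −8,   ∂L/∂y' = y'.
Euler-Lagrange: d/dx(y') − (−8) = 0, i.e. y'' + 8 = 0, so
    y(x) = −(8/2) x^2 + C1 x + C2.
Fixed left endpoint y(0) = 1 ⇒ C2 = 1.
The right endpoint x = 6 is free, so the natural (transversality) condition is ∂L/∂y' |_{x=6} = 0, i.e. y'(6) = 0.
Compute y'(x) = −8 x + C1, so y'(6) = −48 + C1 = 0 ⇒ C1 = 48.
Therefore the extremal is
    y(x) = −4 x^2 + 48 x + 1.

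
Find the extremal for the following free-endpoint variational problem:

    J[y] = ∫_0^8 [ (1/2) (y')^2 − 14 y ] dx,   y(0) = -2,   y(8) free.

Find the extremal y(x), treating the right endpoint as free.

The Lagrangian L = (1/2) (y')^2 − 14 y gives
    ∂L/∂y = −14,   ∂L/∂y' = y'.
Euler-Lagrange: d/dx(y') − (−14) = 0, i.e. y'' + 14 = 0, so
    y(x) = −(14/2) x^2 + C1 x + C2.
Fixed left endpoint y(0) = -2 ⇒ C2 = -2.
The right endpoint x = 8 is free, so the natural (transversality) condition is ∂L/∂y' |_{x=8} = 0, i.e. y'(8) = 0.
Compute y'(x) = −14 x + C1, so y'(8) = −112 + C1 = 0 ⇒ C1 = 112.
Therefore the extremal is
    y(x) = −7 x^2 + 112 x − 2.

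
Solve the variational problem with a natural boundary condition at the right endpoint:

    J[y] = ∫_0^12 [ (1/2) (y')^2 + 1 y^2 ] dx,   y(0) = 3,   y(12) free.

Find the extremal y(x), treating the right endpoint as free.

The Lagrangian L = (1/2) (y')^2 + 1 y^2 gives
    ∂L/∂y = 2 y,   ∂L/∂y' = y'.
Euler-Lagrange: y'' − 2 y = 0.
With k = sqrt(2), the general solution is
    y(x) = A cosh(sqrt(2) x) + B sinh(sqrt(2) x).
Fixed left endpoint y(0) = 3 ⇒ A = 3.
The right endpoint x = 12 is free, so the natural (transversality) condition is ∂L/∂y' |_{x=12} = 0, i.e. y'(12) = 0.
Compute y'(x) = A k sinh(k x) + B k cosh(k x), so
    y'(12) = A k sinh(k·12) + B k cosh(k·12) = 0
    ⇒ B = −A tanh(k·12) = − 3 tanh(sqrt(2)·12).
Therefore the extremal is
    y(x) = 3 cosh(sqrt(2) x) − 3 tanh(sqrt(2)·12) sinh(sqrt(2) x).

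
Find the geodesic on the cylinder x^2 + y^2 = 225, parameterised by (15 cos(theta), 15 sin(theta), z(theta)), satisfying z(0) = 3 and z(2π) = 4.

Parameterise the cylinder of radius R = 15 as
    r(θ) = (15 cos θ, 15 sin θ, z(θ)).
The arc-length element is
    ds = sqrt(225 + (dz/dθ)^2) dθ,
so the Lagrangian is L = sqrt(225 + z'^2).
L depends on z' only, not on z or θ, so ∂L/∂z = 0 and
    ∂L/∂z' = z' / sqrt(225 + z'^2).
The Euler-Lagrange equation gives
    d/dθ( z' / sqrt(225 + z'^2) ) = 0,
so z' is constant. Integrating once:
    z(θ) = a θ + b,
a helix on the cylinder (a straight line when the cylinder is unrolled). The constants a, b are determined by the endpoint conditions.
With endpoint conditions z(0) = 3 and z(2π) = 4: from z(0) = b we get b = 3, and a·2π + 3 = 4 gives a = 1/(2π), so
    z(θ) = (1/(2π)) θ + 3.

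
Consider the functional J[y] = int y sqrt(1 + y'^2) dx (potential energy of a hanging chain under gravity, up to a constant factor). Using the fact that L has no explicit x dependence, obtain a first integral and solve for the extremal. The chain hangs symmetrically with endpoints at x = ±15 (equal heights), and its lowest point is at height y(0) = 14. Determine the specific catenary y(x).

The Lagrangian L(y, y') = y sqrt(1 + y'^2) has no explicit x dependence, so the Beltrami identity applies:
    L − y' ∂L/∂y' = C.
Compute ∂L/∂y' = y · y' / sqrt(1 + y'^2). Then
    L − y' ∂L/∂y'
    = y sqrt(1 + y'^2) − y · y'^2 / sqrt(1 + y'^2)
    = y (1 + y'^2 − y'^2) / sqrt(1 + y'^2)
    = y / sqrt(1 + y'^2) = C.
Squaring gives y^2 = C^2 (1 + y'^2), i.e.
    y'^2 = y^2 / C^2 − 1.
Separating variables,
    dy / sqrt(y^2 − C^2) = dx / C,
and integrating gives arccosh(y / C) = (x − a)/C, so
    y(x) = C cosh((x − a)/C),
the catenary. The constants C and a are fixed by the two endpoint conditions (and, for the hanging-chain problem, the length constraint selects C).
Now fit the given data. The endpoints x = ±15 are symmetric at equal height, so the catenary is even about its minimum: a = 0 and y(x) = C cosh(x/C). The lowest point is y(0) = C cosh(0) = C, and we are told y(0) = 14, so C = 14. Therefore
    y(x) = 14 cosh(x/14),
and at the endpoints
    y(±15) = 14 cosh(15/14).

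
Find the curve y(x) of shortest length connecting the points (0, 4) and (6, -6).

Arc-length functional: J[y] = ∫ sqrt(1 + (y')^2) dx.
Lagrangian L = sqrt(1 + (y')^2) has no explicit y dependence, so ∂L/∂y = 0 and the Euler-Lagrange equation gives
    d/dx( y' / sqrt(1 + (y')^2) ) = 0  ⇒  y' / sqrt(1 + (y')^2) = const.
Hence y' is constant, so y(x) is affine.
Fitting the endpoints (0, 4) and (6, -6):
    slope m = ((-6) − 4) / (6 − 0) = -5/3,
    intercept c = 4 − m·0 = 4.
Extremal: y(x) = (-5/3) x + 4.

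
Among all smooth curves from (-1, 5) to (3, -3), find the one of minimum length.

Arc-length functional: J[y] = ∫ sqrt(1 + (y')^2) dx.
Lagrangian L = sqrt(1 + (y')^2) has no explicit y dependence, so ∂L/∂y = 0 and the Euler-Lagrange equation gives
    d/dx( y' / sqrt(1 + (y')^2) ) = 0  ⇒  y' / sqrt(1 + (y')^2) = const.
Hence y' is constant, so y(x) is affine.
Fitting the endpoints (-1, 5) and (3, -3):
    slope m = ((-3) − 5) / (3 − (-1)) = -2,
    intercept c = 5 − m·(-1) = 3.
Extremal: y(x) = -2 x + 3.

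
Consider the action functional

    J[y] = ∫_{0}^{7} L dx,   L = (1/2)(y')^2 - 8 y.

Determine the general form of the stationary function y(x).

The Lagrangian is L = (1/2)(y')^2 - 8 y.
∂L/∂y = -8.
∂L/∂y' = y'.
The Euler-Lagrange equation d/dx(∂L/∂y') − ∂L/∂y = 0 becomes:
    y'' + 8 = 0
General solution: y(x) = -4 x^2 + A x + B, where A and B are arbitrary constants fixed by the endpoint conditions.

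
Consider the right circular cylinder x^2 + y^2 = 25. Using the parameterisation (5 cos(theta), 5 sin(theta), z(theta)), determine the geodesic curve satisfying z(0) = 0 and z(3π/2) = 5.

Parameterise the cylinder of radius R = 5 as
    r(θ) = (5 cos θ, 5 sin θ, z(θ)).
The arc-length element is
    ds = sqrt(25 + (dz/dθ)^2) dθ,
so the Lagrangian is L = sqrt(25 + z'^2).
L depends on z' only, not on z or θ, so ∂L/∂z = 0 and
    ∂L/∂z' = z' / sqrt(25 + z'^2).
The Euler-Lagrange equation gives
    d/dθ( z' / sqrt(25 + z'^2) ) = 0,
so z' is constant. Integrating once:
    z(θ) = a θ + b,
a helix on the cylinder (a straight line when the cylinder is unrolled). The constants a, b are determined by the endpoint conditions.
With endpoint conditions z(0) = 0 and z(3π/2) = 5: from z(0) = b we get b = 0, and a·3π/2 + 0 = 5 gives a = 10/(3π), so
    z(θ) = (10/(3π)) θ.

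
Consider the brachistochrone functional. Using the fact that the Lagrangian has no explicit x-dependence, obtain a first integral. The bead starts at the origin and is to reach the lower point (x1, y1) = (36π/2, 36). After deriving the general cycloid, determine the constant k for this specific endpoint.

The Lagrangian L = sqrt((1 + y'^2) / y) has no explicit x dependence, so the Beltrami identity applies:
    L − y' ∂L/∂y' = C.
Compute ∂L/∂y' = y' / sqrt(y (1 + y'^2)).
Substitute:
    sqrt((1 + y'^2)/y) − y'·y' / sqrt(y (1 + y'^2))
    = (1 + y'^2) / sqrt(y (1 + y'^2)) − y'^2 / sqrt(y (1 + y'^2))
    = 1 / sqrt(y (1 + y'^2)) = C.
Squaring and rearranging gives the first integral
    y (1 + y'^2) = 1/C^2 =: k   (constant).
Solving this first-order ODE by the substitution
    y = (k/2)(1 − cos θ)
yields the cycloid parameterisation
    x(θ) = (k/2)(θ − sin θ),   y(θ) = (k/2)(1 − cos θ).
The constant k is fixed by the endpoint condition.
Now fit the given lower endpoint (x1, y1) = (36π/2, 36). At the bottom of the first arch (θ = π), the parametric equations give
    y(π) = (k/2)(1 − cos π) = k,
    x(π) = (k/2)(π − sin π) = kπ/2.
Matching y(π) = 36 gives k = 36, consistent with x(π) = 36π/2. Therefore the specific cycloid is
    x(θ) = (36/2)(θ − sin θ),   y(θ) = (36/2)(1 − cos θ).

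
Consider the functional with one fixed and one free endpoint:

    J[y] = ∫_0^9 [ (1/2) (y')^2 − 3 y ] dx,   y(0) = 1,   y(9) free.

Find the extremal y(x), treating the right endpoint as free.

The Lagrangian L = (1/2) (y')^2 − 3 y gives
    ∂L/∂y = −3,   ∂L/∂y' = y'.
Euler-Lagrange: d/dx(y') − (−3) = 0, i.e. y'' + 3 = 0, so
    y(x) = −(3/2) x^2 + C1 x + C2.
Fixed left endpoint y(0) = 1 ⇒ C2 = 1.
The right endpoint x = 9 is free, so the natural (transversality) condition is ∂L/∂y' |_{x=9} = 0, i.e. y'(9) = 0.
Compute y'(x) = −3 x + C1, so y'(9) = −27 + C1 = 0 ⇒ C1 = 27.
Therefore the extremal is
    y(x) = −(3/2) x^2 + 27 x + 1.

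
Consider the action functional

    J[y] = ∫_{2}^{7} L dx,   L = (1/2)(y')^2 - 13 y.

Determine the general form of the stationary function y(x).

The Lagrangian is L = (1/2)(y')^2 - 13 y.
∂L/∂y = -13.
∂L/∂y' = y'.
The Euler-Lagrange equation d/dx(∂L/∂y') − ∂L/∂y = 0 becomes:
    y'' + 13 = 0
General solution: y(x) = -(13/2) x^2 + A x + B, where A and B are arbitrary constants fixed by the endpoint conditions.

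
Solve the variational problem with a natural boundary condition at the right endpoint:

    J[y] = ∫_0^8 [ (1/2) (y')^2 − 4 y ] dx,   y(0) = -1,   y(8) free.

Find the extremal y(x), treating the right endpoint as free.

The Lagrangian L = (1/2) (y')^2 − 4 y gives
    ∂L/∂y = −4,   ∂L/∂y' = y'.
Euler-Lagrange: d/dx(y') − (−4) = 0, i.e. y'' + 4 = 0, so
    y(x) = −(4/2) x^2 + C1 x + C2.
Fixed left endpoint y(0) = -1 ⇒ C2 = -1.
The right endpoint x = 8 is free, so the natural (transversality) condition is ∂L/∂y' |_{x=8} = 0, i.e. y'(8) = 0.
Compute y'(x) = −4 x + C1, so y'(8) = −32 + C1 = 0 ⇒ C1 = 32.
Therefore the extremal is
    y(x) = −2 x^2 + 32 x − 1.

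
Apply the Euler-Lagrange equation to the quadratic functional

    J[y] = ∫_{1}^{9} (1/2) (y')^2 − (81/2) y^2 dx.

The Lagrangian is L = (1/2) (y')^2 − (81/2) y^2.
Compute ∂L/∂y = -81y, ∂L/∂y' = y'.
The Euler-Lagrange equation d/dx(∂L/∂y') − ∂L/∂y = 0 reduces to
    y'' + 81 y = 0.
Its general solution is
    y(x) = A sin(9x) + B cos(9x),
with A, B fixed by the endpoint conditions.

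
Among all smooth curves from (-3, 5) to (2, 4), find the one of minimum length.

Arc-length functional: J[y] = ∫ sqrt(1 + (y')^2) dx.
Lagrangian L = sqrt(1 + (y')^2) has no explicit y dependence, so ∂L/∂y = 0 and the Euler-Lagrange equation gives
    d/dx( y' / sqrt(1 + (y')^2) ) = 0  ⇒  y' / sqrt(1 + (y')^2) = const.
Hence y' is constant, so y(x) is affine.
Fitting the endpoints (-3, 5) and (2, 4):
    slope m = (4 − 5) / (2 − (-3)) = -1/5,
    intercept c = 5 − m·(-3) = 22/5.
Extremal: y(x) = (-1/5) x + 22/5.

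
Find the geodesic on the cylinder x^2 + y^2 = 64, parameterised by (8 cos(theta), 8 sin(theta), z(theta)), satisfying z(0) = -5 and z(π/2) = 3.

Parameterise the cylinder of radius R = 8 as
    r(θ) = (8 cos θ, 8 sin θ, z(θ)).
The arc-length element is
    ds = sqrt(64 + (dz/dθ)^2) dθ,
so the Lagrangian is L = sqrt(64 + z'^2).
L depends on z' only, not on z or θ, so ∂L/∂z = 0 and
    ∂L/∂z' = z' / sqrt(64 + z'^2).
The Euler-Lagrange equation gives
    d/dθ( z' / sqrt(64 + z'^2) ) = 0,
so z' is constant. Integrating once:
    z(θ) = a θ + b,
a helix on the cylinder (a straight line when the cylinder is unrolled). The constants a, b are determined by the endpoint conditions.
With endpoint conditions z(0) = -5 and z(π/2) = 3: from z(0) = b we get b = -5, and a·π/2 + -5 = 3 gives a = 16/π, so
    z(θ) = (16/π) θ − 5.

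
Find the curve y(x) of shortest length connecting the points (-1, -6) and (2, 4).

Arc-length functional: J[y] = ∫ sqrt(1 + (y')^2) dx.
Lagrangian L = sqrt(1 + (y')^2) has no explicit y dependence, so ∂L/∂y = 0 and the Euler-Lagrange equation gives
    d/dx( y' / sqrt(1 + (y')^2) ) = 0  ⇒  y' / sqrt(1 + (y')^2) = const.
Hence y' is constant, so y(x) is affine.
Fitting the endpoints (-1, -6) and (2, 4):
    slope m = (4 − (-6)) / (2 − (-1)) = 10/3,
    intercept c = (-6) − m·(-1) = -8/3.
Extremal: y(x) = (10/3) x - 8/3.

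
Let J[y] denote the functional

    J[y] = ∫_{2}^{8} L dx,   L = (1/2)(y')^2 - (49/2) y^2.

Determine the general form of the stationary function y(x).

The Lagrangian is L = (1/2)(y')^2 - (49/2) y^2.
∂L/∂y = -49y.
∂L/∂y' = y'.
The Euler-Lagrange equation d/dx(∂L/∂y') − ∂L/∂y = 0 becomes:
    y'' + 49 y = 0
General solution: y(x) = A sin(7x) + B cos(7x), where A and B are arbitrary constants fixed by the endpoint conditions.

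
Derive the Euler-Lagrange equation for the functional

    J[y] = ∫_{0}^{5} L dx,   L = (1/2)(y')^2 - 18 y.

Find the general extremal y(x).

The Lagrangian is L = (1/2)(y')^2 - 18 y.
∂L/∂y = -18.
∂L/∂y' = y'.
The Euler-Lagrange equation d/dx(∂L/∂y') − ∂L/∂y = 0 becomes:
    y'' + 18 = 0
General solution: y(x) = -9 x^2 + A x + B, where A and B are arbitrary constants fixed by the endpoint conditions.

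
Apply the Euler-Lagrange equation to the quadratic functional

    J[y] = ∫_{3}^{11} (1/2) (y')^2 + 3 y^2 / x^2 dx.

The Lagrangian is L = (1/2) (y')^2 + 3 y^2 / x^2.
Compute ∂L/∂y = 6y/x^2, ∂L/∂y' = y'.
The Euler-Lagrange equation d/dx(∂L/∂y') − ∂L/∂y = 0 reduces to
    y'' − 6/x^2 · y = 0  (x > 0).
Its general solution is
    y(x) = A x^3 + B x^(-2),
with A, B fixed by the endpoint conditions.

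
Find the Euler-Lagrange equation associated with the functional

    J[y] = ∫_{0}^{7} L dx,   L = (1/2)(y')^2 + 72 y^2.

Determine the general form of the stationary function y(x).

The Lagrangian is L = (1/2)(y')^2 + 72 y^2.
∂L/∂y = 144y.
∂L/∂y' = y'.
The Euler-Lagrange equation d/dx(∂L/∂y') − ∂L/∂y = 0 becomes:
    y'' - 144 y = 0
General solution: y(x) = A e^(12x) + B e^(-12x), where A and B are arbitrary constants fixed by the endpoint conditions.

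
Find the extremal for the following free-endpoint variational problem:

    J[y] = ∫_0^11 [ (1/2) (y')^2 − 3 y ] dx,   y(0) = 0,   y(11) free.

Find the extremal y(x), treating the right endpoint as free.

The Lagrangian L = (1/2) (y')^2 − 3 y gives
    ∂L/∂y = −3,   ∂L/∂y' = y'.
Euler-Lagrange: d/dx(y') − (−3) = 0, i.e. y'' + 3 = 0, so
    y(x) = −(3/2) x^2 + C1 x + C2.
Fixed left endpoint y(0) = 0 ⇒ C2 = 0.
The right endpoint x = 11 is free, so the natural (transversality) condition is ∂L/∂y' |_{x=11} = 0, i.e. y'(11) = 0.
Compute y'(x) = −3 x + C1, so y'(11) = −33 + C1 = 0 ⇒ C1 = 33.
Therefore the extremal is
    y(x) = −(3/2) x^2 + 33 x.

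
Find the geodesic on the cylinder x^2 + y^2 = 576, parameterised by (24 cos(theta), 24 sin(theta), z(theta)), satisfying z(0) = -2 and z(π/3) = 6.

Parameterise the cylinder of radius R = 24 as
    r(θ) = (24 cos θ, 24 sin θ, z(θ)).
The arc-length element is
    ds = sqrt(576 + (dz/dθ)^2) dθ,
so the Lagrangian is L = sqrt(576 + z'^2).
L depends on z' only, not on z or θ, so ∂L/∂z = 0 and
    ∂L/∂z' = z' / sqrt(576 + z'^2).
The Euler-Lagrange equation gives
    d/dθ( z' / sqrt(576 + z'^2) ) = 0,
so z' is constant. Integrating once:
    z(θ) = a θ + b,
a helix on the cylinder (a straight line when the cylinder is unrolled). The constants a, b are determined by the endpoint conditions.
With endpoint conditions z(0) = -2 and z(π/3) = 6: from z(0) = b we get b = -2, and a·π/3 + -2 = 6 gives a = 24/π, so
    z(θ) = (24/π) θ − 2.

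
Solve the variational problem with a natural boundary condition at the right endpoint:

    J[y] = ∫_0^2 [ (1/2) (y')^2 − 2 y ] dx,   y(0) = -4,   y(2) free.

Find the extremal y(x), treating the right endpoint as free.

The Lagrangian L = (1/2) (y')^2 − 2 y gives
    ∂L/∂y = −2,   ∂L/∂y' = y'.
Euler-Lagrange: d/dx(y') − (−2) = 0, i.e. y'' + 2 = 0, so
    y(x) = −(2/2) x^2 + C1 x + C2.
Fixed left endpoint y(0) = -4 ⇒ C2 = -4.
The right endpoint x = 2 is free, so the natural (transversality) condition is ∂L/∂y' |_{x=2} = 0, i.e. y'(2) = 0.
Compute y'(x) = −2 x + C1, so y'(2) = −4 + C1 = 0 ⇒ C1 = 4.
Therefore the extremal is
    y(x) = −x^2 + 4 x − 4.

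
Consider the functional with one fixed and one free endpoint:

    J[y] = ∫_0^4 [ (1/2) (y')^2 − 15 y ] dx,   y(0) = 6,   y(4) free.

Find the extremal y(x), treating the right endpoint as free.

The Lagrangian L = (1/2) (y')^2 − 15 y gives
    ∂L/∂y = −15,   ∂L/∂y' = y'.
Euler-Lagrange: d/dx(y') − (−15) = 0, i.e. y'' + 15 = 0, so
    y(x) = −(15/2) x^2 + C1 x + C2.
Fixed left endpoint y(0) = 6 ⇒ C2 = 6.
The right endpoint x = 4 is free, so the natural (transversality) condition is ∂L/∂y' |_{x=4} = 0, i.e. y'(4) = 0.
Compute y'(x) = −15 x + C1, so y'(4) = −60 + C1 = 0 ⇒ C1 = 60.
Therefore the extremal is
    y(x) = −(15/2) x^2 + 60 x + 6.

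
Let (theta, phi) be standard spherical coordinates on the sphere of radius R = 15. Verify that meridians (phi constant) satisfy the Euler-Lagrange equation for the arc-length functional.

On the sphere of radius R = 15 with spherical coordinates (θ, φ), the induced metric is
    ds^2 = 225(dθ^2 + sin^2(θ) dφ^2).
Using θ as the parameter, the arc-length functional becomes
    J[φ] = ∫ 15 sqrt(1 + sin^2(θ) (dφ/dθ)^2) dθ.
So L = 15 sqrt(1 + sin^2(θ) φ'^2). Compute
    ∂L/∂φ = 0  (L has no explicit φ dependence),
    ∂L/∂φ' = 15 sin^2(θ) φ' / sqrt(1 + sin^2(θ) φ'^2).
For the candidate φ(θ) = c (constant), φ' = 0, so ∂L/∂φ' evaluated along the candidate vanishes, and ∂L/∂φ is identically zero. Hence
    d/dθ(∂L/∂φ') − ∂L/∂φ = 0
is satisfied. Therefore meridians φ = const are extremals of arc length — they are geodesics on the sphere.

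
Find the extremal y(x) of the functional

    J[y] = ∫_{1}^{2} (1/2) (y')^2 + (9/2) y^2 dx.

The Lagrangian is L = (1/2) (y')^2 + (9/2) y^2.
Compute ∂L/∂y = 9y, ∂L/∂y' = y'.
The Euler-Lagrange equation d/dx(∂L/∂y') − ∂L/∂y = 0 reduces to
    y'' − 9 y = 0.
Its general solution is
    y(x) = A e^(3x) + B e^(−3x),
with A, B fixed by the endpoint conditions.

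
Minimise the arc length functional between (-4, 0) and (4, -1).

Arc-length functional: J[y] = ∫ sqrt(1 + (y')^2) dx.
Lagrangian L = sqrt(1 + (y')^2) has no explicit y dependence, so ∂L/∂y = 0 and the Euler-Lagrange equation gives
    d/dx( y' / sqrt(1 + (y')^2) ) = 0  ⇒  y' / sqrt(1 + (y')^2) = const.
Hence y' is constant, so y(x) is affine.
Fitting the endpoints (-4, 0) and (4, -1):
    slope m = ((-1) − 0) / (4 − (-4)) = -1/8,
    intercept c = 0 − m·(-4) = -1/2.
Extremal: y(x) = (-1/8) x - 1/2.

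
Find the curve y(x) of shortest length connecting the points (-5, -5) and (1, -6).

Arc-length functional: J[y] = ∫ sqrt(1 + (y')^2) dx.
Lagrangian L = sqrt(1 + (y')^2) has no explicit y dependence, so ∂L/∂y = 0 and the Euler-Lagrange equation gives
    d/dx( y' / sqrt(1 + (y')^2) ) = 0  ⇒  y' / sqrt(1 + (y')^2) = const.
Hence y' is constant, so y(x) is affine.
Fitting the endpoints (-5, -5) and (1, -6):
    slope m = ((-6) − (-5)) / (1 − (-5)) = -1/6,
    intercept c = (-5) − m·(-5) = -35/6.
Extremal: y(x) = (-1/6) x - 35/6.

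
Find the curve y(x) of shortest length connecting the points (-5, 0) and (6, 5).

Arc-length functional: J[y] = ∫ sqrt(1 + (y')^2) dx.
Lagrangian L = sqrt(1 + (y')^2) has no explicit y dependence, so ∂L/∂y = 0 and the Euler-Lagrange equation gives
    d/dx( y' / sqrt(1 + (y')^2) ) = 0  ⇒  y' / sqrt(1 + (y')^2) = const.
Hence y' is constant, so y(x) is affine.
Fitting the endpoints (-5, 0) and (6, 5):
    slope m = (5 − 0) / (6 − (-5)) = 5/11,
    intercept c = 0 − m·(-5) = 25/11.
Extremal: y(x) = (5/11) x + 25/11.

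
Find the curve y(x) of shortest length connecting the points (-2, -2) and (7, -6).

Arc-length functional: J[y] = ∫ sqrt(1 + (y')^2) dx.
Lagrangian L = sqrt(1 + (y')^2) has no explicit y dependence, so ∂L/∂y = 0 and the Euler-Lagrange equation gives
    d/dx( y' / sqrt(1 + (y')^2) ) = 0  ⇒  y' / sqrt(1 + (y')^2) = const.
Hence y' is constant, so y(x) is affine.
Fitting the endpoints (-2, -2) and (7, -6):
    slope m = ((-6) − (-2)) / (7 − (-2)) = -4/9,
    intercept c = (-2) − m·(-2) = -26/9.
Extremal: y(x) = (-4/9) x - 26/9.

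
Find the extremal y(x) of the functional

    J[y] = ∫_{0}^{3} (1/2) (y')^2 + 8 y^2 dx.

The Lagrangian is L = (1/2) (y')^2 + 8 y^2.
Compute ∂L/∂y = 16y, ∂L/∂y' = y'.
The Euler-Lagrange equation d/dx(∂L/∂y') − ∂L/∂y = 0 reduces to
    y'' − 16 y = 0.
Its general solution is
    y(x) = A e^(4x) + B e^(−4x),
with A, B fixed by the endpoint conditions.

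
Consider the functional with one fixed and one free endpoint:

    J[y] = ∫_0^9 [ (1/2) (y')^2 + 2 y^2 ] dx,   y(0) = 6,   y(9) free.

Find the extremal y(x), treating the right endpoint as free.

The Lagrangian L = (1/2) (y')^2 + 2 y^2 gives
    ∂L/∂y = 4 y,   ∂L/∂y' = y'.
Euler-Lagrange: y'' − 4 y = 0.
With k = 2, the general solution is
    y(x) = A cosh(2 x) + B sinh(2 x).
Fixed left endpoint y(0) = 6 ⇒ A = 6.
The right endpoint x = 9 is free, so the natural (transversality) condition is ∂L/∂y' |_{x=9} = 0, i.e. y'(9) = 0.
Compute y'(x) = A k sinh(k x) + B k cosh(k x), so
    y'(9) = A k sinh(k·9) + B k cosh(k·9) = 0
    ⇒ B = −A tanh(k·9) = − 6 tanh(2·9).
Therefore the extremal is
    y(x) = 6 cosh(2 x) − 6 tanh(2·9) sinh(2 x).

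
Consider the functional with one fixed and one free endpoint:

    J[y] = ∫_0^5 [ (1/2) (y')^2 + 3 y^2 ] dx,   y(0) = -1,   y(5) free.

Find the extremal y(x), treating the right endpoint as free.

The Lagrangian L = (1/2) (y')^2 + 3 y^2 gives
    ∂L/∂y = 6 y,   ∂L/∂y' = y'.
Euler-Lagrange: y'' − 6 y = 0.
With k = sqrt(6), the general solution is
    y(x) = A cosh(sqrt(6) x) + B sinh(sqrt(6) x).
Fixed left endpoint y(0) = -1 ⇒ A = -1.
The right endpoint x = 5 is free, so the natural (transversality) condition is ∂L/∂y' |_{x=5} = 0, i.e. y'(5) = 0.
Compute y'(x) = A k sinh(k x) + B k cosh(k x), so
    y'(5) = A k sinh(k·5) + B k cosh(k·5) = 0
    ⇒ B = −A tanh(k·5) = tanh(sqrt(6)·5).
Therefore the extremal is
    y(x) = −cosh(sqrt(6) x) + tanh(sqrt(6)·5) sinh(sqrt(6) x).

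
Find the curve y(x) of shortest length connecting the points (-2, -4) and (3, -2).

Arc-length functional: J[y] = ∫ sqrt(1 + (y')^2) dx.
Lagrangian L = sqrt(1 + (y')^2) has no explicit y dependence, so ∂L/∂y = 0 and the Euler-Lagrange equation gives
    d/dx( y' / sqrt(1 + (y')^2) ) = 0  ⇒  y' / sqrt(1 + (y')^2) = const.
Hence y' is constant, so y(x) is affine.
Fitting the endpoints (-2, -4) and (3, -2):
    slope m = ((-2) − (-4)) / (3 − (-2)) = 2/5,
    intercept c = (-4) − m·(-2) = -16/5.
Extremal: y(x) = (2/5) x - 16/5.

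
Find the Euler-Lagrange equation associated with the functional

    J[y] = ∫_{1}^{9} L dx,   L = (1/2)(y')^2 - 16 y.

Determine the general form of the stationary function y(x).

The Lagrangian is L = (1/2)(y')^2 - 16 y.
∂L/∂y = -16.
∂L/∂y' = y'.
The Euler-Lagrange equation d/dx(∂L/∂y') − ∂L/∂y = 0 becomes:
    y'' + 16 = 0
General solution: y(x) = -8 x^2 + A x + B, where A and B are arbitrary constants fixed by the endpoint conditions.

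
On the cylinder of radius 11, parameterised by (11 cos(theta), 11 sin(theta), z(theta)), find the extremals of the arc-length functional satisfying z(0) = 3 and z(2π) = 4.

Parameterise the cylinder of radius R = 11 as
    r(θ) = (11 cos θ, 11 sin θ, z(θ)).
The arc-length element is
    ds = sqrt(121 + (dz/dθ)^2) dθ,
so the Lagrangian is L = sqrt(121 + z'^2).
L depends on z' only, not on z or θ, so ∂L/∂z = 0 and
    ∂L/∂z' = z' / sqrt(121 + z'^2).
The Euler-Lagrange equation gives
    d/dθ( z' / sqrt(121 + z'^2) ) = 0,
so z' is constant. Integrating once:
    z(θ) = a θ + b,
a helix on the cylinder (a straight line when the cylinder is unrolled). The constants a, b are determined by the endpoint conditions.
With endpoint conditions z(0) = 3 and z(2π) = 4: from z(0) = b we get b = 3, and a·2π + 3 = 4 gives a = 1/(2π), so
    z(θ) = (1/(2π)) θ + 3.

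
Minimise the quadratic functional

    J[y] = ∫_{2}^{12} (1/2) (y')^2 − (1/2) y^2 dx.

The Lagrangian is L = (1/2) (y')^2 − (1/2) y^2.
Compute ∂L/∂y = -y, ∂L/∂y' = y'.
The Euler-Lagrange equation d/dx(∂L/∂y') − ∂L/∂y = 0 reduces to
    y'' + y = 0.
Its general solution is
    y(x) = A sin(x) + B cos(x),
with A, B fixed by the endpoint conditions.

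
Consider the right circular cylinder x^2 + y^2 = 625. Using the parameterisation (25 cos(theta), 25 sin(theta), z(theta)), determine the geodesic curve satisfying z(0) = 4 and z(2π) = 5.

Parameterise the cylinder of radius R = 25 as
    r(θ) = (25 cos θ, 25 sin θ, z(θ)).
The arc-length element is
    ds = sqrt(625 + (dz/dθ)^2) dθ,
so the Lagrangian is L = sqrt(625 + z'^2).
L depends on z' only, not on z or θ, so ∂L/∂z = 0 and
    ∂L/∂z' = z' / sqrt(625 + z'^2).
The Euler-Lagrange equation gives
    d/dθ( z' / sqrt(625 + z'^2) ) = 0,
so z' is constant. Integrating once:
    z(θ) = a θ + b,
a helix on the cylinder (a straight line when the cylinder is unrolled). The constants a, b are determined by the endpoint conditions.
With endpoint conditions z(0) = 4 and z(2π) = 5: from z(0) = b we get b = 4, and a·2π + 4 = 5 gives a = 1/(2π), so
    z(θ) = (1/(2π)) θ + 4.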